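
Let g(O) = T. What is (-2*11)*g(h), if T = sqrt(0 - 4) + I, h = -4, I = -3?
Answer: 66 - 44*I ≈ 66.0 - 44.0*I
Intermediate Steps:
T = -3 + 2*I (T = sqrt(0 - 4) - 3 = sqrt(-4) - 3 = 2*I - 3 = -3 + 2*I ≈ -3.0 + 2.0*I)
g(O) = -3 + 2*I
(-2*11)*g(h) = (-2*11)*(-3 + 2*I) = -22*(-3 + 2*I) = 66 - 44*I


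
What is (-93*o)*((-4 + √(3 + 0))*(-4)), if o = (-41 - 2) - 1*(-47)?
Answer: -5952 + 1488*√3 ≈ -3374.7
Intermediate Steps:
o = 4 (o = -43 + 47 = 4)
(-93*o)*((-4 + √(3 + 0))*(-4)) = (-93*4)*((-4 + √(3 + 0))*(-4)) = -372*(-4 + √3)*(-4) = -372*(16 - 4*√3) = -5952 + 1488*√3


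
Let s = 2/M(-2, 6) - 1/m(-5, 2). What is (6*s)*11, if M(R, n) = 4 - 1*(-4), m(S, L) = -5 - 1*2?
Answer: 363/14 ≈ 25.929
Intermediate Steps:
m(S, L) = -7 (m(S, L) = -5 - 2 = -7)
M(R, n) = 8 (M(R, n) = 4 + 4 = 8)
s = 11/28 (s = 2/8 - 1/(-7) = 2*(⅛) - 1*(-⅐) = ¼ + ⅐ = 11/28 ≈ 0.39286)
(6*s)*11 = (6*(11/28))*11 = (33/14)*11 = 363/14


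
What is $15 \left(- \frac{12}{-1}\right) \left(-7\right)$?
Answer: $-1260$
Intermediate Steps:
$15 \left(- \frac{12}{-1}\right) \left(-7\right) = 15 \left(\left(-12\right) \left(-1\right)\right) \left(-7\right) = 15 \cdot 12 \left(-7\right) = 180 \left(-7\right) = -1260$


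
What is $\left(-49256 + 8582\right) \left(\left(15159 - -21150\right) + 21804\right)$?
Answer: $-2363688162$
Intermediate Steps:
$\left(-49256 + 8582\right) \left(\left(15159 - -21150\right) + 21804\right) = - 40674 \left(\left(15159 + 21150\right) + 21804\right) = - 40674 \left(36309 + 21804\right) = \left(-40674\right) 58113 = -2363688162$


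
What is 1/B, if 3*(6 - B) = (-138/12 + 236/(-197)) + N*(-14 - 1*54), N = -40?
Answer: -394/353195 ≈ -0.0011155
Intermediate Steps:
B = -353195/394 (B = 6 - ((-138/12 + 236/(-197)) - 40*(-14 - 1*54))/3 = 6 - ((-138*1/12 + 236*(-1/197)) - 40*(-14 - 54))/3 = 6 - ((-23/2 - 236/197) - 40*(-68))/3 = 6 - (-5003/394 + 2720)/3 = 6 - 1/3*1066677/394 = 6 - 355559/394 = -353195/394 ≈ -896.43)
1/B = 1/(-353195/394) = -394/353195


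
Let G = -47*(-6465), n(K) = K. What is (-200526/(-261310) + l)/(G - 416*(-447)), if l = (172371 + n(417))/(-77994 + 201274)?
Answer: 582267313/131489900605980 ≈ 4.4282e-6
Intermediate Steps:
l = 43197/30820 (l = (172371 + 417)/(-77994 + 201274) = 172788/123280 = 172788*(1/123280) = 43197/30820 ≈ 1.4016)
G = 303855
(-200526/(-261310) + l)/(G - 416*(-447)) = (-200526/(-261310) + 43197/30820)/(303855 - 416*(-447)) = (-200526*(-1/261310) + 43197/30820)/(303855 + 185952) = (100263/130655 + 43197/30820)/489807 = (1746801939/805357420)*(1/489807) = 582267313/131489900605980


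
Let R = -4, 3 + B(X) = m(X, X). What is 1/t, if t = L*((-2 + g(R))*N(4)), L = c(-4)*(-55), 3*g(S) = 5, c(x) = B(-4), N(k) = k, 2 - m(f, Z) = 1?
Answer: -3/440 ≈ -0.0068182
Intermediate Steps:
m(f, Z) = 1 (m(f, Z) = 2 - 1*1 = 2 - 1 = 1)
B(X) = -2 (B(X) = -3 + 1 = -2)
c(x) = -2
g(S) = 5/3 (g(S) = (1/3)*5 = 5/3)
L = 110 (L = -2*(-55) = 110)
t = -440/3 (t = 110*((-2 + 5/3)*4) = 110*(-1/3*4) = 110*(-4/3) = -440/3 ≈ -146.67)
1/t = 1/(-440/3) = -3/440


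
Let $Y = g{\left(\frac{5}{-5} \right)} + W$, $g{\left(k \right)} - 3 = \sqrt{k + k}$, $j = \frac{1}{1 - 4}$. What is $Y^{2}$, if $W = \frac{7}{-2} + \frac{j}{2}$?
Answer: $\frac{\left(2 - 3 i \sqrt{2}\right)^{2}}{9} \approx -1.5556 - 1.8856 i$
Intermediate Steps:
$j = - \frac{1}{3}$ ($j = \frac{1}{-3} = - \frac{1}{3} \approx -0.33333$)
$g{\left(k \right)} = 3 + \sqrt{2} \sqrt{k}$ ($g{\left(k \right)} = 3 + \sqrt{k + k} = 3 + \sqrt{2 k} = 3 + \sqrt{2} \sqrt{k}$)
$W = - \frac{11}{3}$ ($W = \frac{7}{-2} - \frac{1}{3 \cdot 2} = 7 \left(- \frac{1}{2}\right) - \frac{1}{6} = - \frac{7}{2} - \frac{1}{6} = - \frac{11}{3} \approx -3.6667$)
$Y = - \frac{2}{3} + i \sqrt{2}$ ($Y = \left(3 + \sqrt{2} \sqrt{\frac{5}{-5}}\right) - \frac{11}{3} = \left(3 + \sqrt{2} \sqrt{5 \left(- \frac{1}{5}\right)}\right) - \frac{11}{3} = \left(3 + \sqrt{2} \sqrt{-1}\right) - \frac{11}{3} = \left(3 + \sqrt{2} i\right) - \frac{11}{3} = \left(3 + i \sqrt{2}\right) - \frac{11}{3} = - \frac{2}{3} + i \sqrt{2} \approx -0.66667 + 1.4142 i$)
$Y^{2} = \left(- \frac{2}{3} + i \sqrt{2}\right)^{2}$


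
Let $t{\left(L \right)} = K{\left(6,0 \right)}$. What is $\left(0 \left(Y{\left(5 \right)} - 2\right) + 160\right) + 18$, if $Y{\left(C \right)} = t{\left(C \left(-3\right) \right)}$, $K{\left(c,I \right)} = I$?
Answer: $178$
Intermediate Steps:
$t{\left(L \right)} = 0$
$Y{\left(C \right)} = 0$
$\left(0 \left(Y{\left(5 \right)} - 2\right) + 160\right) + 18 = \left(0 \left(0 - 2\right) + 160\right) + 18 = \left(0 \left(-2\right) + 160\right) + 18 = \left(0 + 160\right) + 18 = 160 + 18 = 178$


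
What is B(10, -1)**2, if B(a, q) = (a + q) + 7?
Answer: 256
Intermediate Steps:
B(a, q) = 7 + a + q
B(10, -1)**2 = (7 + 10 - 1)**2 = 16**2 = 256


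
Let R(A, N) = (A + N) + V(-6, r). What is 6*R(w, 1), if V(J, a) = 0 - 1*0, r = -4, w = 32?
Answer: 198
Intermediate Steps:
V(J, a) = 0 (V(J, a) = 0 + 0 = 0)
R(A, N) = A + N (R(A, N) = (A + N) + 0 = A + N)
6*R(w, 1) = 6*(32 + 1) = 6*33 = 198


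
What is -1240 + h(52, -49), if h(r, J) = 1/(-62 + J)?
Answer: -137641/111 ≈ -1240.0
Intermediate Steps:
-1240 + h(52, -49) = -1240 + 1/(-62 - 49) = -1240 + 1/(-111) = -1240 - 1/111 = -137641/111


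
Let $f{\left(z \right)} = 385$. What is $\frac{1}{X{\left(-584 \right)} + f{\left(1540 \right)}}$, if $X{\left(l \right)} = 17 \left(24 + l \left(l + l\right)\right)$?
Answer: $\frac{1}{11596697} \approx 8.6231 \cdot 10^{-8}$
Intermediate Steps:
$X{\left(l \right)} = 408 + 34 l^{2}$ ($X{\left(l \right)} = 17 \left(24 + l 2 l\right) = 17 \left(24 + 2 l^{2}\right) = 408 + 34 l^{2}$)
$\frac{1}{X{\left(-584 \right)} + f{\left(1540 \right)}} = \frac{1}{\left(408 + 34 \left(-584\right)^{2}\right) + 385} = \frac{1}{\left(408 + 34 \cdot 341056\right) + 385} = \frac{1}{\left(408 + 11595904\right) + 385} = \frac{1}{11596312 + 385} = \frac{1}{11596697}$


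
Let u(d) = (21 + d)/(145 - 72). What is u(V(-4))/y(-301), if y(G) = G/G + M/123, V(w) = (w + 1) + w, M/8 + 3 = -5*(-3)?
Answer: 574/5329 ≈ 0.10771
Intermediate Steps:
M = 96 (M = -24 + 8*(-5*(-3)) = -24 + 8*15 = -24 + 120 = 96)
V(w) = 1 + 2*w (V(w) = (1 + w) + w = 1 + 2*w)
y(G) = 73/41 (y(G) = G/G + 96/123 = 1 + 96*(1/123) = 1 + 32/41 = 73/41)
u(d) = 21/73 + d/73 (u(d) = (21 + d)/73 = (21 + d)*(1/73) = 21/73 + d/73)
u(V(-4))/y(-301) = (21/73 + (1 + 2*(-4))/73)/(73/41) = (21/73 + (1 - 8)/73)*(41/73) = (21/73 + (1/73)*(-7))*(41/73) = (21/73 - 7/73)*(41/73) = (14/73)*(41/73) = 574/5329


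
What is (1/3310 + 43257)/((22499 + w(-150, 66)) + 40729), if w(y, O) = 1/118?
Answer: 8447659589/12347797775 ≈ 0.68414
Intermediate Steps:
w(y, O) = 1/118
(1/3310 + 43257)/((22499 + w(-150, 66)) + 40729) = (1/3310 + 43257)/((22499 + 1/118) + 40729) = (1/3310 + 43257)/(2654883/118 + 40729) = 143180671/(3310*(7460905/118)) = (143180671/3310)*(118/7460905) = 8447659589/12347797775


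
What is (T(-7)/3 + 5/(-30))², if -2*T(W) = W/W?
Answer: ⅑ ≈ 0.11111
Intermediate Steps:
T(W) = -½ (T(W) = -W/(2*W) = -½*1 = -½)
(T(-7)/3 + 5/(-30))² = (-½/3 + 5/(-30))² = (-½*⅓ + 5*(-1/30))² = (-⅙ - ⅙)² = (-⅓)² = ⅑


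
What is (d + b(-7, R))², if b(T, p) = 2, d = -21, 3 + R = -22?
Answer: 361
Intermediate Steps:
R = -25 (R = -3 - 22 = -25)
(d + b(-7, R))² = (-21 + 2)² = (-19)² = 361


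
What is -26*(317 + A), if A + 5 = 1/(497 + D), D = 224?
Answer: -5848778/721 ≈ -8112.0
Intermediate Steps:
A = -3604/721 (A = -5 + 1/(497 + 224) = -5 + 1/721 = -3604/721 ≈ -4.9986)
-26*(317 + A) = -26*(317 - 3604/721) = -26*224953/721 = -5848778/721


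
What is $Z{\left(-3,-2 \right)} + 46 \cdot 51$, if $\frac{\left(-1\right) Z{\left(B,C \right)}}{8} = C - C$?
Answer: $2346$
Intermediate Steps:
$Z{\left(B,C \right)} = 0$ ($Z{\left(B,C \right)} = - 8 \left(C - C\right) = \left(-8\right) 0 = 0$)
$Z{\left(-3,-2 \right)} + 46 \cdot 51 = 0 + 46 \cdot 51 = 0 + 2346 = 2346$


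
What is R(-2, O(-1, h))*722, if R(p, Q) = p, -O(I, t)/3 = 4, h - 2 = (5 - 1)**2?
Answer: -1444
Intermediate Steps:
h = 18 (h = 2 + (5 - 1)**2 = 2 + 4**2 = 2 + 16 = 18)
O(I, t) = -12 (O(I, t) = -3*4 = -12)
R(-2, O(-1, h))*722 = -2*722 = -1444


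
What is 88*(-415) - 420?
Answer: -36940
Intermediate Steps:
88*(-415) - 420 = -36520 - 420 = -36940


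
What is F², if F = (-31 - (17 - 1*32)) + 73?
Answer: 3249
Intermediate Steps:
F = 57 (F = (-31 - (17 - 32)) + 73 = (-31 - 1*(-15)) + 73 = (-31 + 15) + 73 = -16 + 73 = 57)
F² = 57² = 3249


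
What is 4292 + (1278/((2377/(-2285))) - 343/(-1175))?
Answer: 8556993761/2792975 ≈ 3063.8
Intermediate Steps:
4292 + (1278/((2377/(-2285))) - 343/(-1175)) = 4292 + (1278/((2377*(-1/2285))) - 343*(-1/1175)) = 4292 + (1278/(-2377/2285) + 343/1175) = 4292 + (1278*(-2285/2377) + 343/1175) = 4292 + (-2920230/2377 + 343/1175) = 4292 - 3430454939/2792975 = 8556993761/2792975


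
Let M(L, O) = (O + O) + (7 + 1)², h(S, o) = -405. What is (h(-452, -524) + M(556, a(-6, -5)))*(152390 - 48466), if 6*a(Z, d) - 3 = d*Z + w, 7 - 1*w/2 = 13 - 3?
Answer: -34502768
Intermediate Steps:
w = -6 (w = 14 - 2*(13 - 3) = 14 - 2*10 = 14 - 20 = -6)
a(Z, d) = -½ + Z*d/6 (a(Z, d) = ½ + (d*Z - 6)/6 = ½ + (Z*d - 6)/6 = ½ + (-6 + Z*d)/6 = ½ + (-1 + Z*d/6) = -½ + Z*d/6)
M(L, O) = 64 + 2*O (M(L, O) = 2*O + 8² = 2*O + 64 = 64 + 2*O)
(h(-452, -524) + M(556, a(-6, -5)))*(152390 - 48466) = (-405 + (64 + 2*(-½ + (⅙)*(-6)*(-5))))*(152390 - 48466) = (-405 + (64 + 2*(-½ + 5)))*103924 = (-405 + (64 + 2*(9/2)))*103924 = (-405 + (64 + 9))*103924 = (-405 + 73)*103924 = -332*103924 = -34502768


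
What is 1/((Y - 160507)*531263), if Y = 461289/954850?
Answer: -954850/81421180195325843 ≈ -1.1727e-11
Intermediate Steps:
Y = 461289/954850 (Y = 461289*(1/954850) = 461289/954850 ≈ 0.48310)
1/((Y - 160507)*531263) = 1/((461289/954850 - 160507)*531263) = (1/531263)/(-153259647661/954850) = -954850/153259647661*1/531263 = -954850/81421180195325843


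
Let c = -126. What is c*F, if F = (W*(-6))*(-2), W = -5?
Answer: 7560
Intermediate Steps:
F = -60 (F = -5*(-6)*(-2) = 30*(-2) = -60)
c*F = -126*(-60) = 7560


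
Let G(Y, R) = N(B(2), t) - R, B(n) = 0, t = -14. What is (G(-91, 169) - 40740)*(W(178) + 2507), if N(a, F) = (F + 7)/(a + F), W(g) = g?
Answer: -219678645/2 ≈ -1.0984e+8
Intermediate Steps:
N(a, F) = (7 + F)/(F + a)
G(Y, R) = ½ - R (G(Y, R) = (7 - 14)/(-14 + 0) - R = -7/(-14) - R = -1/14*(-7) - R = ½ - R)
(G(-91, 169) - 40740)*(W(178) + 2507) = ((½ - 1*169) - 40740)*(178 + 2507) = ((½ - 169) - 40740)*2685 = (-337/2 - 40740)*2685 = -81817/2*2685 = -219678645/2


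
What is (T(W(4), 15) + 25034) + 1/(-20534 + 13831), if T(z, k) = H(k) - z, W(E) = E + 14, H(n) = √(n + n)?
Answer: 167682247/6703 + √30 ≈ 25021.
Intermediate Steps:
H(n) = √2*√n (H(n) = √(2*n) = √2*√n)
W(E) = 14 + E
T(z, k) = -z + √2*√k (T(z, k) = √2*√k - z = -z + √2*√k)
(T(W(4), 15) + 25034) + 1/(-20534 + 13831) = ((-(14 + 4) + √2*√15) + 25034) + 1/(-20534 + 13831) = ((-1*18 + √30) + 25034) + 1/(-6703) = ((-18 + √30) + 25034) - 1/6703 = (25016 + √30) - 1/6703 = 167682247/6703 + √30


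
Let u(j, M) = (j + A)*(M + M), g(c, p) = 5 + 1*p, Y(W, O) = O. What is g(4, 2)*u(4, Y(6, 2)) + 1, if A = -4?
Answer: 1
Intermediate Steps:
g(c, p) = 5 + p
u(j, M) = 2*M*(-4 + j) (u(j, M) = (j - 4)*(M + M) = (-4 + j)*(2*M) = 2*M*(-4 + j))
g(4, 2)*u(4, Y(6, 2)) + 1 = (5 + 2)*(2*2*(-4 + 4)) + 1 = 7*(2*2*0) + 1 = 7*0 + 1 = 0 + 1 = 1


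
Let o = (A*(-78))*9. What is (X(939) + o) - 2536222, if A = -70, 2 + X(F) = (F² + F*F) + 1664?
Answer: -721978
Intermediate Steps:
X(F) = 1662 + 2*F² (X(F) = -2 + ((F² + F*F) + 1664) = -2 + ((F² + F²) + 1664) = -2 + (2*F² + 1664) = -2 + (1664 + 2*F²) = 1662 + 2*F²)
o = 49140 (o = -70*(-78)*9 = 5460*9 = 49140)
(X(939) + o) - 2536222 = ((1662 + 2*939²) + 49140) - 2536222 = ((1662 + 2*881721) + 49140) - 2536222 = ((1662 + 1763442) + 49140) - 2536222 = (1765104 + 49140) - 2536222 = 1814244 - 2536222 = -721978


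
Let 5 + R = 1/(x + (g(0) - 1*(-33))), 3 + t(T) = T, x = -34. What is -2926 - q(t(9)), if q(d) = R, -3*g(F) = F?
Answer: -2920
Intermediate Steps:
g(F) = -F/3
t(T) = -3 + T
R = -6 (R = -5 + 1/(-34 + (-⅓*0 - 1*(-33))) = -5 + 1/(-34 + (0 + 33)) = -5 + 1/(-34 + 33) = -5 + 1/(-1) = -5 - 1 = -6)
q(d) = -6
-2926 - q(t(9)) = -2926 - 1*(-6) = -2926 + 6 = -2920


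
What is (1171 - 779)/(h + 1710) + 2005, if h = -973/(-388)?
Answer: 1332380361/664453 ≈ 2005.2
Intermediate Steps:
h = 973/388 (h = -973*(-1/388) = 973/388 ≈ 2.5077)
(1171 - 779)/(h + 1710) + 2005 = (1171 - 779)/(973/388 + 1710) + 2005 = 392/(664453/388) + 2005 = 392*(388/664453) + 2005 = 152096/664453 + 2005 = 1332380361/664453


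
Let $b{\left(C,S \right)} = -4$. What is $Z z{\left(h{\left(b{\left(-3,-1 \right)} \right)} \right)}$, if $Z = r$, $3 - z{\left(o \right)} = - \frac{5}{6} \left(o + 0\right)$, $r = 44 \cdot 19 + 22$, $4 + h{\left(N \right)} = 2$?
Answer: $1144$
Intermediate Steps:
$h{\left(N \right)} = -2$ ($h{\left(N \right)} = -4 + 2 = -2$)
$r = 858$ ($r = 836 + 22 = 858$)
$z{\left(o \right)} = 3 + \frac{5 o}{6}$ ($z{\left(o \right)} = 3 - - \frac{5}{6} \left(o + 0\right) = 3 - \left(-5\right) \frac{1}{6} o = 3 - - \frac{5 o}{6} = 3 + \frac{5 o}{6}$)
$Z = 858$
$Z z{\left(h{\left(b{\left(-3,-1 \right)} \right)} \right)} = 858 \left(3 + \frac{5}{6} \left(-2\right)\right) = 858 \left(3 - \frac{5}{3}\right) = 858 \cdot \frac{4}{3} = 1144$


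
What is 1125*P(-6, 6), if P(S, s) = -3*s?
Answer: -20250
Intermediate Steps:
1125*P(-6, 6) = 1125*(-3*6) = 1125*(-18) = -20250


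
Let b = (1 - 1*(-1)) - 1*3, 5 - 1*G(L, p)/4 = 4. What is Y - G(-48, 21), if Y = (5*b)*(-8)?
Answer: 36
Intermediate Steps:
G(L, p) = 4 (G(L, p) = 20 - 4*4 = 20 - 16 = 4)
b = -1 (b = (1 + 1) - 3 = 2 - 3 = -1)
Y = 40 (Y = (5*(-1))*(-8) = -5*(-8) = 40)
Y - G(-48, 21) = 40 - 1*4 = 40 - 4 = 36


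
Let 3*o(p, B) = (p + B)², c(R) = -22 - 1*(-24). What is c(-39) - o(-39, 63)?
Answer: -190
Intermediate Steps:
c(R) = 2 (c(R) = -22 + 24 = 2)
o(p, B) = (B + p)²/3 (o(p, B) = (p + B)²/3 = (B + p)²/3)
c(-39) - o(-39, 63) = 2 - (63 - 39)²/3 = 2 - 24²/3 = 2 - 576/3 = 2 - 1*192 = 2 - 192 = -190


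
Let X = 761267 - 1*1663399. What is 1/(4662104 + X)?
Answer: 1/3759972 ≈ 2.6596e-7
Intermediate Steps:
X = -902132 (X = 761267 - 1663399 = -902132)
1/(4662104 + X) = 1/(4662104 - 902132) = 1/3759972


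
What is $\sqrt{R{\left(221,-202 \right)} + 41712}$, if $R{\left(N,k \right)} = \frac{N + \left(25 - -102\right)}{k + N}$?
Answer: $\frac{2 \sqrt{3766161}}{19} \approx 204.28$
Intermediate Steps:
$R{\left(N,k \right)} = \frac{127 + N}{N + k}$ ($R{\left(N,k \right)} = \frac{N + \left(25 + 102\right)}{N + k} = \frac{N + 127}{N + k} = \frac{127 + N}{N + k}$)
$\sqrt{R{\left(221,-202 \right)} + 41712} = \sqrt{\frac{127 + 221}{221 - 202} + 41712} = \sqrt{\frac{1}{19} \cdot 348 + 41712} = \sqrt{\frac{348}{19} + 41712} = \sqrt{\frac{792876}{19}} = \frac{2 \sqrt{3766161}}{19}$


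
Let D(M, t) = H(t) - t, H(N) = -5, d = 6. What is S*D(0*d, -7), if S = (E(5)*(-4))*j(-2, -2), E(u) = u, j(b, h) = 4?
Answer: -160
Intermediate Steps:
D(M, t) = -5 - t
S = -80 (S = (5*(-4))*4 = -20*4 = -80)
S*D(0*d, -7) = -80*(-5 - 1*(-7)) = -80*(-5 + 7) = -80*2 = -160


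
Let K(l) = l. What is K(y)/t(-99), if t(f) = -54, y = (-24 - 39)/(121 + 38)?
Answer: 7/954 ≈ 0.0073375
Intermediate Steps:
y = -21/53 (y = -63/159 = -63*1/159 = -21/53 ≈ -0.39623)
K(y)/t(-99) = -21/53/(-54) = -21/53*(-1/54) = 7/954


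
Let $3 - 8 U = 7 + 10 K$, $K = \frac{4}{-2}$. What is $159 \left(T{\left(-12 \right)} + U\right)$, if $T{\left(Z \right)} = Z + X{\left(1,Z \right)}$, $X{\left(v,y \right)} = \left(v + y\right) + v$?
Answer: $-3180$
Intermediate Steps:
$K = -2$ ($K = 4 \left(- \frac{1}{2}\right) = -2$)
$X{\left(v,y \right)} = y + 2 v$
$U = 2$ ($U = \frac{3}{8} - \frac{7 + 10 \left(-2\right)}{8} = \frac{3}{8} - \frac{7 - 20}{8} = \frac{3}{8} - - \frac{13}{8} = \frac{3}{8} + \frac{13}{8} = 2$)
$T{\left(Z \right)} = 2 + 2 Z$ ($T{\left(Z \right)} = Z + \left(Z + 2 \cdot 1\right) = Z + \left(Z + 2\right) = Z + \left(2 + Z\right) = 2 + 2 Z$)
$159 \left(T{\left(-12 \right)} + U\right) = 159 \left(\left(2 + 2 \left(-12\right)\right) + 2\right) = 159 \left(\left(2 - 24\right) + 2\right) = 159 \left(-22 + 2\right) = 159 \left(-20\right) = -3180$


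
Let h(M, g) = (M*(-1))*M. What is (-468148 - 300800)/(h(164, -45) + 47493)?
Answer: -768948/20597 ≈ -37.333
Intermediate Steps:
h(M, g) = -M**2 (h(M, g) = (-M)*M = -M**2)
(-468148 - 300800)/(h(164, -45) + 47493) = (-468148 - 300800)/(-1*164**2 + 47493) = -768948/(-1*26896 + 47493) = -768948/(-26896 + 47493) = -768948/20597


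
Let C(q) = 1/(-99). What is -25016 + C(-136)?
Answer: -2476585/99 ≈ -25016.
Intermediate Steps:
C(q) = -1/99
-25016 + C(-136) = -25016 - 1/99 = -2476585/99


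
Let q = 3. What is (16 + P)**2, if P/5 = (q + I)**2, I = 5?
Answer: 112896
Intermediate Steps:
P = 320 (P = 5*(3 + 5)**2 = 5*8**2 = 5*64 = 320)
(16 + P)**2 = (16 + 320)**2 = 336**2 = 112896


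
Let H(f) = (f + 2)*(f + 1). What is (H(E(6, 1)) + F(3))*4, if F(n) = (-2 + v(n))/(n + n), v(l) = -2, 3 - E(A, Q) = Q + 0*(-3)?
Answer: 136/3 ≈ 45.333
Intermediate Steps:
E(A, Q) = 3 - Q (E(A, Q) = 3 - (Q + 0*(-3)) = 3 - (Q + 0) = 3 - Q)
F(n) = -2/n (F(n) = (-2 - 2)/(n + n) = -4*1/(2*n) = -2/n)
H(f) = (1 + f)*(2 + f) (H(f) = (2 + f)*(1 + f) = (1 + f)*(2 + f))
(H(E(6, 1)) + F(3))*4 = ((2 + (3 - 1*1)² + 3*(3 - 1*1)) - 2/3)*4 = ((2 + (3 - 1)² + 3*(3 - 1)) - 2*⅓)*4 = ((2 + 2² + 3*2) - ⅔)*4 = ((2 + 4 + 6) - ⅔)*4 = (12 - ⅔)*4 = (34/3)*4 = 136/3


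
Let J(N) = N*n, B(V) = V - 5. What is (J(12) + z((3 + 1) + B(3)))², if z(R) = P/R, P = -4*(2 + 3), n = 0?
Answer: 100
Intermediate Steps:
P = -20 (P = -4*5 = -20)
B(V) = -5 + V
z(R) = -20/R
J(N) = 0 (J(N) = N*0 = 0)
(J(12) + z((3 + 1) + B(3)))² = (0 - 20/((3 + 1) + (-5 + 3)))² = (0 - 20/(4 - 2))² = (0 - 20/2)² = (0 - 20*½)² = (0 - 10)² = (-10)² = 100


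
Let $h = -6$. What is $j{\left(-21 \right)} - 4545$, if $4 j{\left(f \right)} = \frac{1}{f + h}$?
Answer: $- \frac{490861}{108} \approx -4545.0$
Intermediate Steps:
$j{\left(f \right)} = \frac{1}{4 \left(-6 + f\right)}$ ($j{\left(f \right)} = \frac{1}{4 \left(f - 6\right)} = \frac{1}{4 \left(-6 + f\right)}$)
$j{\left(-21 \right)} - 4545 = \frac{1}{4 \left(-6 - 21\right)} - 4545 = \frac{1}{4 \left(-27\right)} - 4545 = \frac{1}{4} \left(- \frac{1}{27}\right) - 4545 = - \frac{1}{108} - 4545 = - \frac{490861}{108}$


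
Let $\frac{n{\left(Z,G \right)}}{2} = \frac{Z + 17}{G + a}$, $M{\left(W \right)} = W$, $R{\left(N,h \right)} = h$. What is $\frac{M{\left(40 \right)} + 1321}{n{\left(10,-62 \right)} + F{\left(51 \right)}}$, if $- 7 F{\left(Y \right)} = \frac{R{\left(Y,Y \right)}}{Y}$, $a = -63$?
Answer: $- \frac{1190875}{503} \approx -2367.5$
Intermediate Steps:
$F{\left(Y \right)} = - \frac{1}{7}$ ($F{\left(Y \right)} = - \frac{Y \frac{1}{Y}}{7} = \left(- \frac{1}{7}\right) 1 = - \frac{1}{7}$)
$n{\left(Z,G \right)} = \frac{2 \left(17 + Z\right)}{-63 + G}$ ($n{\left(Z,G \right)} = 2 \frac{Z + 17}{G - 63} = 2 \frac{17 + Z}{-63 + G} = \frac{2 \left(17 + Z\right)}{-63 + G}$)
$\frac{M{\left(40 \right)} + 1321}{n{\left(10,-62 \right)} + F{\left(51 \right)}} = \frac{40 + 1321}{\frac{2 \left(17 + 10\right)}{-63 - 62} - \frac{1}{7}} = \frac{1361}{2 \frac{1}{-125} \cdot 27 - \frac{1}{7}} = \frac{1361}{2 \left(- \frac{1}{125}\right) 27 - \frac{1}{7}} = \frac{1361}{- \frac{54}{125} - \frac{1}{7}} = \frac{1361}{- \frac{503}{875}} = 1361 \left(- \frac{875}{503}\right) = - \frac{1190875}{503}$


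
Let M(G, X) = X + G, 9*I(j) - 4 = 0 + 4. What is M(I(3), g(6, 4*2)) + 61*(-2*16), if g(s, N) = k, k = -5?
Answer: -17605/9 ≈ -1956.1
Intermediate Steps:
I(j) = 8/9 (I(j) = 4/9 + (0 + 4)/9 = 4/9 + (⅑)*4 = 4/9 + 4/9 = 8/9)
g(s, N) = -5
M(G, X) = G + X
M(I(3), g(6, 4*2)) + 61*(-2*16) = (8/9 - 5) + 61*(-2*16) = -37/9 + 61*(-32) = -37/9 - 1952 = -17605/9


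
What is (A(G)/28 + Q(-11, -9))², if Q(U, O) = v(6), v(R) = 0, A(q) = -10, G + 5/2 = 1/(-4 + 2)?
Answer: 25/196 ≈ 0.12755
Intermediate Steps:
G = -3 (G = -5/2 + 1/(-4 + 2) = -5/2 + 1/(-2) = -5/2 - ½ = -3)
Q(U, O) = 0
(A(G)/28 + Q(-11, -9))² = (-10/28 + 0)² = (-10*1/28 + 0)² = (-5/14 + 0)² = (-5/14)² = 25/196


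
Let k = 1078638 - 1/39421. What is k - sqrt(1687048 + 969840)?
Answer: 42520988597/39421 - 2*sqrt(664222) ≈ 1.0770e+6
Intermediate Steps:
k = 42520988597/39421 (k = 1078638 - 1*1/39421 = 1078638 - 1/39421 = 42520988597/39421 ≈ 1.0786e+6)
k - sqrt(1687048 + 969840) = 42520988597/39421 - sqrt(1687048 + 969840) = 42520988597/39421 - sqrt(2656888) = 42520988597/39421 - 2*sqrt(664222)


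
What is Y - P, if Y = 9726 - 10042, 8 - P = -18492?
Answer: -18816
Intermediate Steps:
P = 18500 (P = 8 - 1*(-18492) = 8 + 18492 = 18500)
Y = -316
Y - P = -316 - 1*18500 = -316 - 18500 = -18816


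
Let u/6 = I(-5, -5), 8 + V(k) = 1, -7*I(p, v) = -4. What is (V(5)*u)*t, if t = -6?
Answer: 144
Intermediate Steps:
I(p, v) = 4/7 (I(p, v) = -1/7*(-4) = 4/7)
V(k) = -7 (V(k) = -8 + 1 = -7)
u = 24/7 (u = 6*(4/7) = 24/7 ≈ 3.4286)
(V(5)*u)*t = -7*24/7*(-6) = -24*(-6) = 144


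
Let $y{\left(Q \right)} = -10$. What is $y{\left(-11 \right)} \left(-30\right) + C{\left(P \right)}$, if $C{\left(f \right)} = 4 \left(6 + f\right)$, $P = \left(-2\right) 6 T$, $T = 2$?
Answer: $228$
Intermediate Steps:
$P = -24$ ($P = \left(-2\right) 6 \cdot 2 = \left(-12\right) 2 = -24$)
$C{\left(f \right)} = 24 + 4 f$
$y{\left(-11 \right)} \left(-30\right) + C{\left(P \right)} = \left(-10\right) \left(-30\right) + \left(24 + 4 \left(-24\right)\right) = 300 + \left(24 - 96\right) = 300 - 72 = 228$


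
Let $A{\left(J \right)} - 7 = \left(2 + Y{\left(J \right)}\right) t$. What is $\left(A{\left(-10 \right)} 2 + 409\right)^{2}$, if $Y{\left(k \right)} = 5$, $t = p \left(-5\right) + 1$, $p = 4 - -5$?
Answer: $37249$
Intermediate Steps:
$p = 9$ ($p = 4 + 5 = 9$)
$t = -44$ ($t = 9 \left(-5\right) + 1 = -45 + 1 = -44$)
$A{\left(J \right)} = -301$ ($A{\left(J \right)} = 7 + \left(2 + 5\right) \left(-44\right) = 7 + 7 \left(-44\right) = 7 - 308 = -301$)
$\left(A{\left(-10 \right)} 2 + 409\right)^{2} = \left(\left(-301\right) 2 + 409\right)^{2} = \left(-602 + 409\right)^{2} = \left(-193\right)^{2} = 37249$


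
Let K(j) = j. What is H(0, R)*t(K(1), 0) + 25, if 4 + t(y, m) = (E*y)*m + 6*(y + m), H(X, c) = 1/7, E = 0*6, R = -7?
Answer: 177/7 ≈ 25.286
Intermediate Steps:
E = 0
H(X, c) = ⅐
t(y, m) = -4 + 6*m + 6*y (t(y, m) = -4 + ((0*y)*m + 6*(y + m)) = -4 + (0*m + 6*(m + y)) = -4 + (0 + (6*m + 6*y)) = -4 + (6*m + 6*y) = -4 + 6*m + 6*y)
H(0, R)*t(K(1), 0) + 25 = (-4 + 6*0 + 6*1)/7 + 25 = (-4 + 0 + 6)/7 + 25 = (⅐)*2 + 25 = 2/7 + 25 = 177/7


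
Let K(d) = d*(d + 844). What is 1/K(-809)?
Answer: -1/28315 ≈ -3.5317e-5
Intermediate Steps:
K(d) = d*(844 + d)
1/K(-809) = 1/(-809*(844 - 809)) = 1/(-809*35) = 1/(-28315) = -1/28315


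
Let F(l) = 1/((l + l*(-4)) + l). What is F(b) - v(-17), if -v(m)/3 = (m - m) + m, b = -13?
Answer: -1325/26 ≈ -50.962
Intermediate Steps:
v(m) = -3*m (v(m) = -3*((m - m) + m) = -3*(0 + m) = -3*m)
F(l) = -1/(2*l) (F(l) = 1/((l - 4*l) + l) = 1/(-3*l + l) = 1/(-2*l) = -1/(2*l))
F(b) - v(-17) = -½/(-13) - (-3)*(-17) = -½*(-1/13) - 1*51 = 1/26 - 51 = -1325/26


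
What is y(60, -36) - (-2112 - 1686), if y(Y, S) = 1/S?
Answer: 136727/36 ≈ 3798.0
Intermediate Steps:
y(60, -36) - (-2112 - 1686) = 1/(-36) - (-2112 - 1686) = -1/36 - 1*(-3798) = -1/36 + 3798 = 136727/36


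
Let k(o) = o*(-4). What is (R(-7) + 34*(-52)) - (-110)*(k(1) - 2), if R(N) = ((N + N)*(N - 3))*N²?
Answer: 4432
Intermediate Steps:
k(o) = -4*o
R(N) = 2*N³*(-3 + N) (R(N) = ((2*N)*(-3 + N))*N² = (2*N*(-3 + N))*N² = 2*N³*(-3 + N))
(R(-7) + 34*(-52)) - (-110)*(k(1) - 2) = (2*(-7)³*(-3 - 7) + 34*(-52)) - (-110)*(-4*1 - 2) = (2*(-343)*(-10) - 1768) - (-110)*(-4 - 2) = (6860 - 1768) - (-110)*(-6) = 5092 - 1*660 = 5092 - 660 = 4432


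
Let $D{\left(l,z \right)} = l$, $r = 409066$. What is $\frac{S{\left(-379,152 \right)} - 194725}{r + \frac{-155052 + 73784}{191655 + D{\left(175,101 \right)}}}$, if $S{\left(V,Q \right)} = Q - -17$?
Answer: $- \frac{1555069895}{3269627063} \approx -0.47561$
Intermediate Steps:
$S{\left(V,Q \right)} = 17 + Q$ ($S{\left(V,Q \right)} = Q + 17 = 17 + Q$)
$\frac{S{\left(-379,152 \right)} - 194725}{r + \frac{-155052 + 73784}{191655 + D{\left(175,101 \right)}}} = \frac{\left(17 + 152\right) - 194725}{409066 + \frac{-155052 + 73784}{191655 + 175}} = \frac{169 - 194725}{409066 - \frac{81268}{191830}} = - \frac{194556}{409066 - \frac{40634}{95915}} = - \frac{194556}{\frac{39235524756}{95915}} = \left(-194556\right) \frac{95915}{39235524756} = - \frac{1555069895}{3269627063}$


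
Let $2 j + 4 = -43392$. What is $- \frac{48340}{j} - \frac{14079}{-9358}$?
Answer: $\frac{378925931}{101524942} \approx 3.7323$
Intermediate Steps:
$j = -21698$ ($j = -2 + \frac{1}{2} \left(-43392\right) = -2 - 21696 = -21698$)
$- \frac{48340}{j} - \frac{14079}{-9358} = - \frac{48340}{-21698} - \frac{14079}{-9358} = \left(-48340\right) \left(- \frac{1}{21698}\right) - - \frac{14079}{9358} = \frac{24170}{10849} + \frac{14079}{9358} = \frac{378925931}{101524942}$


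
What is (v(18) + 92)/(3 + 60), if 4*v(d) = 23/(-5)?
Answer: 1817/1260 ≈ 1.4421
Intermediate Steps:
v(d) = -23/20 (v(d) = (23/(-5))/4 = (23*(-1/5))/4 = (1/4)*(-23/5) = -23/20)
(v(18) + 92)/(3 + 60) = (-23/20 + 92)/(3 + 60) = (1817/20)/63 = (1817/20)*(1/63) = 1817/1260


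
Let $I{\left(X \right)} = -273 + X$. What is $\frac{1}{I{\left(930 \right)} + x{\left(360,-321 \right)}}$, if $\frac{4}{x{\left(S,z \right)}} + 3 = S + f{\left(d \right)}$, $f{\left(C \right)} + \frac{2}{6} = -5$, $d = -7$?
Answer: $\frac{1055}{693147} \approx 0.001522$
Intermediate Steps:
$f{\left(C \right)} = - \frac{16}{3}$ ($f{\left(C \right)} = - \frac{1}{3} - 5 = - \frac{16}{3}$)
$x{\left(S,z \right)} = \frac{4}{- \frac{25}{3} + S}$ ($x{\left(S,z \right)} = \frac{4}{-3 + \left(S - \frac{16}{3}\right)} = \frac{4}{-3 + \left(- \frac{16}{3} + S\right)} = \frac{4}{- \frac{25}{3} + S}$)
$\frac{1}{I{\left(930 \right)} + x{\left(360,-321 \right)}} = \frac{1}{\left(-273 + 930\right) + \frac{12}{-25 + 3 \cdot 360}} = \frac{1}{657 + \frac{12}{-25 + 1080}} = \frac{1}{657 + \frac{12}{1055}} = \frac{1}{\frac{693147}{1055}} = \frac{1055}{693147}$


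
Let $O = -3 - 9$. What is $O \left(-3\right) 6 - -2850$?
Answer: $3066$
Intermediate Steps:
$O = -12$ ($O = -3 - 9 = -12$)
$O \left(-3\right) 6 - -2850 = \left(-12\right) \left(-3\right) 6 - -2850 = 36 \cdot 6 + 2850 = 216 + 2850 = 3066$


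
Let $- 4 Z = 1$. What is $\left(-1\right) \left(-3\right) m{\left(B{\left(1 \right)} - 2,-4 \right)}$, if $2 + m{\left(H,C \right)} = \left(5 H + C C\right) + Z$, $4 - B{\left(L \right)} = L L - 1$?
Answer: $\frac{285}{4} \approx 71.25$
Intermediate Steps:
$Z = - \frac{1}{4}$ ($Z = \left(- \frac{1}{4}\right) 1 = - \frac{1}{4} \approx -0.25$)
$B{\left(L \right)} = 5 - L^{2}$ ($B{\left(L \right)} = 4 - \left(L L - 1\right) = 4 - \left(L^{2} - 1\right) = 4 - \left(-1 + L^{2}\right) = 5 - L^{2}$)
$m{\left(H,C \right)} = - \frac{9}{4} + C^{2} + 5 H$ ($m{\left(H,C \right)} = -2 - \left(\frac{1}{4} - 5 H - C C\right) = -2 - \left(\frac{1}{4} - C^{2} - 5 H\right) = -2 + \left(- \frac{1}{4} + C^{2} + 5 H\right) = - \frac{9}{4} + C^{2} + 5 H$)
$\left(-1\right) \left(-3\right) m{\left(B{\left(1 \right)} - 2,-4 \right)} = \left(-1\right) \left(-3\right) \left(- \frac{9}{4} + \left(-4\right)^{2} + 5 \left(\left(5 - 1^{2}\right) - 2\right)\right) = 3 \left(- \frac{9}{4} + 16 + 5 \left(\left(5 - 1\right) - 2\right)\right) = 3 \left(- \frac{9}{4} + 16 + 5 \left(4 - 2\right)\right) = 3 \left(- \frac{9}{4} + 16 + 5 \cdot 2\right) = 3 \left(- \frac{9}{4} + 16 + 10\right) = 3 \cdot \frac{95}{4} = \frac{285}{4}$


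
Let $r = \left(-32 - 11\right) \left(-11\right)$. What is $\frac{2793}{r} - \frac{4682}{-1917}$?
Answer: $\frac{7568767}{906741} \approx 8.3472$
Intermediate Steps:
$r = 473$ ($r = \left(-43\right) \left(-11\right) = 473$)
$\frac{2793}{r} - \frac{4682}{-1917} = \frac{2793}{473} - \frac{4682}{-1917} = 2793 \cdot \frac{1}{473} - - \frac{4682}{1917} = \frac{2793}{473} + \frac{4682}{1917} = \frac{7568767}{906741}$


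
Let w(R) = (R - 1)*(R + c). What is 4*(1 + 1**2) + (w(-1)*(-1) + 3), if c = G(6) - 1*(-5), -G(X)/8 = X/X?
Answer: 3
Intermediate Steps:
G(X) = -8 (G(X) = -8*X/X = -8*1 = -8)
c = -3 (c = -8 - 1*(-5) = -8 + 5 = -3)
w(R) = (-1 + R)*(-3 + R) (w(R) = (R - 1)*(R - 3) = (-1 + R)*(-3 + R))
4*(1 + 1**2) + (w(-1)*(-1) + 3) = 4*(1 + 1**2) + ((3 + (-1)**2 - 4*(-1))*(-1) + 3) = 4*(1 + 1) + ((3 + 1 + 4)*(-1) + 3) = 4*2 + (8*(-1) + 3) = 8 + (-8 + 3) = 8 - 5 = 3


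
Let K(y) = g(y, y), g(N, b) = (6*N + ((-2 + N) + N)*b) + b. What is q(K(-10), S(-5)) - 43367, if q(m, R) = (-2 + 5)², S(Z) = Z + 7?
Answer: -43358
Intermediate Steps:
S(Z) = 7 + Z
g(N, b) = b + 6*N + b*(-2 + 2*N) (g(N, b) = (6*N + (-2 + 2*N)*b) + b = (6*N + b*(-2 + 2*N)) + b = b + 6*N + b*(-2 + 2*N))
K(y) = 2*y² + 5*y (K(y) = -y + 6*y + 2*y*y = -y + 6*y + 2*y² = 2*y² + 5*y)
q(m, R) = 9 (q(m, R) = 3² = 9)
q(K(-10), S(-5)) - 43367 = 9 - 43367 = -43358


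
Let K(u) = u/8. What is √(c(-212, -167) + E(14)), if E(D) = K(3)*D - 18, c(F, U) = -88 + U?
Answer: 3*I*√119/2 ≈ 16.363*I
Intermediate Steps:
K(u) = u/8 (K(u) = u*(⅛) = u/8)
E(D) = -18 + 3*D/8 (E(D) = ((⅛)*3)*D - 18 = 3*D/8 - 18 = -18 + 3*D/8)
√(c(-212, -167) + E(14)) = √((-88 - 167) + (-18 + (3/8)*14)) = √(-255 + (-18 + 21/4)) = √(-255 - 51/4) = √(-1071/4) = 3*I*√119/2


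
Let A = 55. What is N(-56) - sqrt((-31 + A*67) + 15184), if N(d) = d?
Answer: -56 - sqrt(18838) ≈ -193.25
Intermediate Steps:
N(-56) - sqrt((-31 + A*67) + 15184) = -56 - sqrt((-31 + 55*67) + 15184) = -56 - sqrt((-31 + 3685) + 15184) = -56 - sqrt(3654 + 15184) = -56 - sqrt(18838)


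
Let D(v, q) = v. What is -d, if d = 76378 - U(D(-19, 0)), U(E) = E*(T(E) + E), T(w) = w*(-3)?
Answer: -77100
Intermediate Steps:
T(w) = -3*w
U(E) = -2*E² (U(E) = E*(-3*E + E) = E*(-2*E) = -2*E²)
d = 77100 (d = 76378 - (-2)*(-19)² = 76378 - (-2)*361 = 76378 - 1*(-722) = 76378 + 722 = 77100)
-d = -1*77100 = -77100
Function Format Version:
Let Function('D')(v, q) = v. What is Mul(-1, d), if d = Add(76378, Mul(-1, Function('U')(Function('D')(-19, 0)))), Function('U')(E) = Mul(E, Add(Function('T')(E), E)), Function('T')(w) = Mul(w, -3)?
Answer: -77100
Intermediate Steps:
Function('T')(w) = Mul(-3, w)
Function('U')(E) = Mul(-2, Pow(E, 2)) (Function('U')(E) = Mul(E, Add(Mul(-3, E), E)) = Mul(E, Mul(-2, E)) = Mul(-2, Pow(E, 2)))
d = 77100 (d = Add(76378, Mul(-1, Mul(-2, Pow(-19, 2)))) = Add(76378, Mul(-1, Mul(-2, 361))) = Add(76378, Mul(-1, -722)) = Add(76378, 722) = 77100)
Mul(-1, d) = Mul(-1, 77100) = -77100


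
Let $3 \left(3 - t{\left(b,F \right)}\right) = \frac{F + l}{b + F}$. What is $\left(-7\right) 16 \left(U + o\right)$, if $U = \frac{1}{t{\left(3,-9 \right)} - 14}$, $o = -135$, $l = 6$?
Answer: $\frac{1013712}{67} \approx 15130.0$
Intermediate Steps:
$t{\left(b,F \right)} = 3 - \frac{6 + F}{3 \left(F + b\right)}$ ($t{\left(b,F \right)} = 3 - \frac{\left(F + 6\right) \frac{1}{b + F}}{3} = 3 - \frac{\left(6 + F\right) \frac{1}{F + b}}{3} = 3 - \frac{\frac{1}{F + b} \left(6 + F\right)}{3} = 3 - \frac{6 + F}{3 \left(F + b\right)}$)
$U = - \frac{6}{67}$ ($U = \frac{1}{\frac{-2 + 3 \cdot 3 + \frac{8}{3} \left(-9\right)}{-9 + 3} - 14} = \frac{1}{\frac{-2 + 9 - 24}{-6} - 14} = \frac{1}{\left(- \frac{1}{6}\right) \left(-17\right) - 14} = \frac{1}{\frac{17}{6} - 14} = \frac{1}{- \frac{67}{6}} = - \frac{6}{67} \approx -0.089552$)
$\left(-7\right) 16 \left(U + o\right) = \left(-7\right) 16 \left(- \frac{6}{67} - 135\right) = \left(-112\right) \left(- \frac{9051}{67}\right) = \frac{1013712}{67}$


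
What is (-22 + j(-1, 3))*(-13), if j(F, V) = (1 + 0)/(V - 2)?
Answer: 273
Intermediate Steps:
j(F, V) = 1/(-2 + V)
(-22 + j(-1, 3))*(-13) = (-22 + 1/(-2 + 3))*(-13) = (-22 + 1/1)*(-13) = (-22 + 1)*(-13) = -21*(-13) = 273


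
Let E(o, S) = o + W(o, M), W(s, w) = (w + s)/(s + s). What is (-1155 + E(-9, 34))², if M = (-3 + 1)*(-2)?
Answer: 438776809/324 ≈ 1.3543e+6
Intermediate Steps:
M = 4 (M = -2*(-2) = 4)
W(s, w) = (s + w)/(2*s) (W(s, w) = (s + w)/((2*s)) = (s + w)*(1/(2*s)) = (s + w)/(2*s))
E(o, S) = o + (4 + o)/(2*o) (E(o, S) = o + (o + 4)/(2*o) = o + (4 + o)/(2*o))
(-1155 + E(-9, 34))² = (-1155 + (½ - 9 + 2/(-9)))² = (-1155 + (½ - 9 + 2*(-⅑)))² = (-1155 + (½ - 9 - 2/9))² = (-1155 - 157/18)² = (-20947/18)² = 438776809/324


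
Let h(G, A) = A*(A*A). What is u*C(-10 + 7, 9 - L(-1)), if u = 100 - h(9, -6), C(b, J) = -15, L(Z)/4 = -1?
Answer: -4740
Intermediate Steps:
L(Z) = -4 (L(Z) = 4*(-1) = -4)
h(G, A) = A³ (h(G, A) = A*A² = A³)
u = 316 (u = 100 - 1*(-6)³ = 100 - 1*(-216) = 100 + 216 = 316)
u*C(-10 + 7, 9 - L(-1)) = 316*(-15) = -4740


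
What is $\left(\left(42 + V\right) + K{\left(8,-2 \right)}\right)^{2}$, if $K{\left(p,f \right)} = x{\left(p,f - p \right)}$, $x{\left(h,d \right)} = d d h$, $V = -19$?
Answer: $677329$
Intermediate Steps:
$x{\left(h,d \right)} = h d^{2}$ ($x{\left(h,d \right)} = d^{2} h = h d^{2}$)
$K{\left(p,f \right)} = p \left(f - p\right)^{2}$
$\left(\left(42 + V\right) + K{\left(8,-2 \right)}\right)^{2} = \left(\left(42 - 19\right) + 8 \left(-2 - 8\right)^{2}\right)^{2} = \left(23 + 8 \left(-2 - 8\right)^{2}\right)^{2} = \left(23 + 8 \left(-10\right)^{2}\right)^{2} = \left(23 + 8 \cdot 100\right)^{2} = \left(23 + 800\right)^{2} = 823^{2} = 677329$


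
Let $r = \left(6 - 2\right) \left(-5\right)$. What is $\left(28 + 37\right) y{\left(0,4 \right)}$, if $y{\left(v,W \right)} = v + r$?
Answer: $-1300$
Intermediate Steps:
$r = -20$ ($r = 4 \left(-5\right) = -20$)
$y{\left(v,W \right)} = -20 + v$ ($y{\left(v,W \right)} = v - 20 = -20 + v$)
$\left(28 + 37\right) y{\left(0,4 \right)} = \left(28 + 37\right) \left(-20 + 0\right) = 65 \left(-20\right) = -1300$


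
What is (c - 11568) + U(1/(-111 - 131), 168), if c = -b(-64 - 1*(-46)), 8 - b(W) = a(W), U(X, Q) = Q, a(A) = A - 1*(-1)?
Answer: -11425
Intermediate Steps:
a(A) = 1 + A (a(A) = A + 1 = 1 + A)
b(W) = 7 - W (b(W) = 8 - (1 + W) = 8 + (-1 - W) = 7 - W)
c = -25 (c = -(7 - (-64 - 1*(-46))) = -(7 - (-64 + 46)) = -(7 - 1*(-18)) = -(7 + 18) = -1*25 = -25)
(c - 11568) + U(1/(-111 - 131), 168) = (-25 - 11568) + 168 = -11593 + 168 = -11425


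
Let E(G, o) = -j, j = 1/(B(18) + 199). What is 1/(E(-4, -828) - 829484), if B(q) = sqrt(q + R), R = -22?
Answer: -32851714019/27249971316403513 - 2*I/27249971316403513 ≈ -1.2056e-6 - 7.3395e-17*I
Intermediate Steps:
B(q) = sqrt(-22 + q) (B(q) = sqrt(q - 22) = sqrt(-22 + q))
j = (199 - 2*I)/39605 (j = 1/(sqrt(-22 + 18) + 199) = 1/(sqrt(-4) + 199) = 1/(2*I + 199) = 1/(199 + 2*I) = (199 - 2*I)/39605 ≈ 0.0050246 - 5.0499e-5*I)
E(G, o) = -199/39605 + 2*I/39605 (E(G, o) = -(199/39605 - 2*I/39605) = -199/39605 + 2*I/39605)
1/(E(-4, -828) - 829484) = 1/((-199/39605 + 2*I/39605) - 829484) = 1/(-32851714019/39605 + 2*I/39605) = 39605*(-32851714019/39605 - 2*I/39605)/27249971316403513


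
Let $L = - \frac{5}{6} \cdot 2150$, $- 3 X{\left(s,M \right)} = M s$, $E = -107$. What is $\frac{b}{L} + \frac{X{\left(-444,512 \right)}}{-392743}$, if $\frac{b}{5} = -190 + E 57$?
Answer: $\frac{7328422981}{422198725} \approx 17.358$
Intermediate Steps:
$X{\left(s,M \right)} = - \frac{M s}{3}$
$b = -31445$ ($b = 5 \left(-190 - 6099\right) = 5 \left(-6289\right) = -31445$)
$L = - \frac{5375}{3}$ ($L = \left(-5\right) \frac{1}{6} \cdot 2150 = \left(- \frac{5}{6}\right) 2150 = - \frac{5375}{3} \approx -1791.7$)
$\frac{b}{L} + \frac{X{\left(-444,512 \right)}}{-392743} = - \frac{31445}{- \frac{5375}{3}} + \frac{\left(- \frac{1}{3}\right) 512 \left(-444\right)}{-392743} = \left(-31445\right) \left(- \frac{3}{5375}\right) + 75776 \left(- \frac{1}{392743}\right) = \frac{18867}{1075} - \frac{75776}{392743} = \frac{7328422981}{422198725}$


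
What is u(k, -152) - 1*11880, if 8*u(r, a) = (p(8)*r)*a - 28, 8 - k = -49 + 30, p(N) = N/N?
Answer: -24793/2 ≈ -12397.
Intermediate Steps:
p(N) = 1
k = 27 (k = 8 - (-49 + 30) = 8 - 1*(-19) = 8 + 19 = 27)
u(r, a) = -7/2 + a*r/8 (u(r, a) = ((1*r)*a - 28)/8 = (r*a - 28)/8 = (a*r - 28)/8 = (-28 + a*r)/8 = -7/2 + a*r/8)
u(k, -152) - 1*11880 = (-7/2 + (⅛)*(-152)*27) - 1*11880 = (-7/2 - 513) - 11880 = -1033/2 - 11880 = -24793/2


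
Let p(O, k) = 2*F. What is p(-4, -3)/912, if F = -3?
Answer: -1/152 ≈ -0.0065789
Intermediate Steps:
p(O, k) = -6 (p(O, k) = 2*(-3) = -6)
p(-4, -3)/912 = -6/912 = -6*1/912 = -1/152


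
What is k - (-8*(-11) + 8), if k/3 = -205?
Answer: -711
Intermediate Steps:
k = -615 (k = 3*(-205) = -615)
k - (-8*(-11) + 8) = -615 - (-8*(-11) + 8) = -615 - (88 + 8) = -615 - 1*96 = -615 - 96 = -711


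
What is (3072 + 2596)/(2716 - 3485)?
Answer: -5668/769 ≈ -7.3706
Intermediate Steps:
(3072 + 2596)/(2716 - 3485) = 5668/(-769) = 5668*(-1/769) = -5668/769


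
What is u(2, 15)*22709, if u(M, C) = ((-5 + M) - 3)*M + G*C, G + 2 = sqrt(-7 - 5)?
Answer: -953778 + 681270*I*sqrt(3) ≈ -9.5378e+5 + 1.18e+6*I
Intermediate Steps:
G = -2 + 2*I*sqrt(3) (G = -2 + sqrt(-7 - 5) = -2 + sqrt(-12) = -2 + 2*I*sqrt(3) ≈ -2.0 + 3.4641*I)
u(M, C) = C*(-2 + 2*I*sqrt(3)) + M*(-8 + M) (u(M, C) = ((-5 + M) - 3)*M + (-2 + 2*I*sqrt(3))*C = (-8 + M)*M + C*(-2 + 2*I*sqrt(3)) = M*(-8 + M) + C*(-2 + 2*I*sqrt(3)) = C*(-2 + 2*I*sqrt(3)) + M*(-8 + M))
u(2, 15)*22709 = (2**2 - 8*2 - 2*15*(1 - I*sqrt(3)))*22709 = (4 - 16 + (-30 + 30*I*sqrt(3)))*22709 = (-42 + 30*I*sqrt(3))*22709 = -953778 + 681270*I*sqrt(3)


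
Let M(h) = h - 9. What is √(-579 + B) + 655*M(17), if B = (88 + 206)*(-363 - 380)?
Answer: 5240 + I*√219021 ≈ 5240.0 + 468.0*I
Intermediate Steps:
B = -218442 (B = 294*(-743) = -218442)
M(h) = -9 + h
√(-579 + B) + 655*M(17) = √(-579 - 218442) + 655*(-9 + 17) = √(-219021) + 655*8 = I*√219021 + 5240 = 5240 + I*√219021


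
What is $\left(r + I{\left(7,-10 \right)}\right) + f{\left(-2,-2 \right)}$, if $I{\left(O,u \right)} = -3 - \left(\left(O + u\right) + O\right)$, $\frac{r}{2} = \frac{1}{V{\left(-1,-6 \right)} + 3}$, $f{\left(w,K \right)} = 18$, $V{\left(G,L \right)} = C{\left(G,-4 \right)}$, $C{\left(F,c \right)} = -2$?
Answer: $13$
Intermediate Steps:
$V{\left(G,L \right)} = -2$
$r = 2$ ($r = \frac{2}{-2 + 3} = \frac{2}{1} = 2 \cdot 1 = 2$)
$I{\left(O,u \right)} = -3 - u - 2 O$ ($I{\left(O,u \right)} = -3 - \left(u + 2 O\right) = -3 - u - 2 O$)
$\left(r + I{\left(7,-10 \right)}\right) + f{\left(-2,-2 \right)} = \left(2 - 7\right) + 18 = -5 + 18 = 13$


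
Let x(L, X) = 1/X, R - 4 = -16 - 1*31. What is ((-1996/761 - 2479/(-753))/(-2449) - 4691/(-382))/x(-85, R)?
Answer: -283069215460315/536082686094 ≈ -528.03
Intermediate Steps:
R = -43 (R = 4 + (-16 - 1*31) = 4 + (-16 - 31) = 4 - 47 = -43)
((-1996/761 - 2479/(-753))/(-2449) - 4691/(-382))/x(-85, R) = ((-1996/761 - 2479/(-753))/(-2449) - 4691/(-382))/(1/(-43)) = ((-1996*1/761 - 2479*(-1/753))*(-1/2449) - 4691*(-1/382))/(-1/43) = ((-1996/761 + 2479/753)*(-1/2449) + 4691/382)*(-43) = ((383531/573033)*(-1/2449) + 4691/382)*(-43) = (-383531/1403357817 + 4691/382)*(-43) = (6583005010705/536082686094)*(-43) = -283069215460315/536082686094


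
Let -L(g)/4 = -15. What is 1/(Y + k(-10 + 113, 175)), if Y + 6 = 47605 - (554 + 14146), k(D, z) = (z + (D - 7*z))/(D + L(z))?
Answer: 163/5361590 ≈ 3.0401e-5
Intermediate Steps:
L(g) = 60 (L(g) = -4*(-15) = 60)
k(D, z) = (D - 6*z)/(60 + D) (k(D, z) = (z + (D - 7*z))/(D + 60) = (D - 6*z)/(60 + D))
Y = 32899 (Y = -6 + (47605 - (554 + 14146)) = -6 + (47605 - 1*14700) = -6 + (47605 - 14700) = -6 + 32905 = 32899)
1/(Y + k(-10 + 113, 175)) = 1/(32899 + ((-10 + 113) - 6*175)/(60 + (-10 + 113))) = 1/(32899 + (103 - 1050)/(60 + 103)) = 1/(32899 - 947/163) = 1/(5361590/163) = 163/5361590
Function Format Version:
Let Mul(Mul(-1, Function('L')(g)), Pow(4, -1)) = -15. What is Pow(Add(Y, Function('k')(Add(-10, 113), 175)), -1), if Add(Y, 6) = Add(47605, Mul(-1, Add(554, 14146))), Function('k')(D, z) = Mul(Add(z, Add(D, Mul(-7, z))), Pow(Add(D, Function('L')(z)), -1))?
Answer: Rational(163, 5361590) ≈ 3.0401e-5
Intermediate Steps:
Function('L')(g) = 60 (Function('L')(g) = Mul(-4, -15) = 60)
Function('k')(D, z) = Mul(Pow(Add(60, D), -1), Add(D, Mul(-6, z))) (Function('k')(D, z) = Mul(Add(z, Add(D, Mul(-7, z))), Pow(Add(D, 60), -1)) = Mul(Add(D, Mul(-6, z)), Pow(Add(60, D), -1)) = Mul(Pow(Add(60, D), -1), Add(D, Mul(-6, z))))
Y = 32899 (Y = Add(-6, Add(47605, Mul(-1, Add(554, 14146)))) = Add(-6, Add(47605, Mul(-1, 14700))) = Add(-6, Add(47605, -14700)) = Add(-6, 32905) = 32899)
Pow(Add(Y, Function('k')(Add(-10, 113), 175)), -1) = Pow(Add(32899, Mul(Pow(Add(60, Add(-10, 113)), -1), Add(Add(-10, 113), Mul(-6, 175)))), -1) = Pow(Add(32899, Mul(Pow(Add(60, 103), -1), Add(103, -1050))), -1) = Pow(Add(32899, Mul(Pow(163, -1), -947)), -1) = Pow(Add(32899, Mul(Rational(1, 163), -947)), -1) = Pow(Add(32899, Rational(-947, 163)), -1) = Pow(Rational(5361590, 163), -1) = Rational(163, 5361590)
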